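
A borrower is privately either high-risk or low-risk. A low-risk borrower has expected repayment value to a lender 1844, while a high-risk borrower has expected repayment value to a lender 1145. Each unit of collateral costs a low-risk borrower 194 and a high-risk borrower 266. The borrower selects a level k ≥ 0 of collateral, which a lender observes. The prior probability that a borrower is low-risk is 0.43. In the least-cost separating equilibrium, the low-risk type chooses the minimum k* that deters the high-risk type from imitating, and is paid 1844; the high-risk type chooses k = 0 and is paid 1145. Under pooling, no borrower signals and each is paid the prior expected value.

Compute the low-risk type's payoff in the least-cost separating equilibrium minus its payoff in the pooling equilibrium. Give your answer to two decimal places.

-111.37

Least-cost separating signal: k* solves 1145 = 1844 − 266·k*, so k* = (1844 − 1145)/266 ≈ 2.6278.
Low-risk type's separating payoff: 1844 − 194 × k* = 1844 − 194 × (1844 − 1145)/266 = 1844 − 135606/266 ≈ 1334.2030.
Pooling payoff: 0.43 × 1844 + 0.57 × 1145 = 1445.57.
Difference: 1334.2030 − 1445.57 = -111.367, i.e. -111.37 to two decimal places.
The low-risk type would prefer the pooling outcome.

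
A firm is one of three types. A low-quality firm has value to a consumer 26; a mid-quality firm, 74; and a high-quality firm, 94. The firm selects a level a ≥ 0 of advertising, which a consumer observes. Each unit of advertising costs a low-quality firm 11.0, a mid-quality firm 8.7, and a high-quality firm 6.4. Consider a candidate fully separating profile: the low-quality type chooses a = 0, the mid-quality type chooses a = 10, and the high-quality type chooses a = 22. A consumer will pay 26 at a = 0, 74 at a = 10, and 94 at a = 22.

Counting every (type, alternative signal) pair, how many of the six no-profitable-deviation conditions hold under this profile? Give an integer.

3

Low-quality (own payoff 26): to a=10 gives 74 − 11.0×10 = -36 → no gain ✓; to a=22 gives 94 − 11.0×22 = -148 → no gain ✓.
Mid-quality (own payoff 74 − 8.7×10 = -13): to a=0 gives 26 → profitable ✗; to a=22 gives 94 − 8.7×22 = -97.4 → no gain ✓.
High-quality (own payoff 94 − 6.4×22 = -46.8): to a=0 gives 26 → profitable ✗; to a=10 gives 74 − 6.4×10 = 10 → profitable ✗.
3 of the 6 constraints hold; not an equilibrium.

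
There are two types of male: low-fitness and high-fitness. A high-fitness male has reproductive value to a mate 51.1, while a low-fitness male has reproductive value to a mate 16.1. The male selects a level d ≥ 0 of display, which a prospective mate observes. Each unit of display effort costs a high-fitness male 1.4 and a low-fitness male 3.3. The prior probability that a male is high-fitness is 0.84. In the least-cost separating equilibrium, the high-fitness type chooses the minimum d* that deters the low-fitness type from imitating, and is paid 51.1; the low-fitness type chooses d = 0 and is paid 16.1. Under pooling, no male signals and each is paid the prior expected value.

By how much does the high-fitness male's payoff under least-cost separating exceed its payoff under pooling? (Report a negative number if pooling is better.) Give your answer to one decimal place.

Least-cost separating signal: d* solves 16.1 = 51.1 − 3.3·d*, so d* = (51.1 − 16.1)/3.3 ≈ 10.6061.
High-fitness type's separating payoff: 51.1 − 1.4 × d* = 51.1 − 1.4 × (51.1 − 16.1)/3.3 = 51.1 − 49/3.3 ≈ 36.252.
Pooling payoff: 0.84 × 51.1 + 0.16 × 16.1 = 45.5.
Difference: 36.252 − 45.5 = -9.248, i.e. -9.2 to one decimal place.
The high-fitness type would prefer the pooling outcome.

-9.2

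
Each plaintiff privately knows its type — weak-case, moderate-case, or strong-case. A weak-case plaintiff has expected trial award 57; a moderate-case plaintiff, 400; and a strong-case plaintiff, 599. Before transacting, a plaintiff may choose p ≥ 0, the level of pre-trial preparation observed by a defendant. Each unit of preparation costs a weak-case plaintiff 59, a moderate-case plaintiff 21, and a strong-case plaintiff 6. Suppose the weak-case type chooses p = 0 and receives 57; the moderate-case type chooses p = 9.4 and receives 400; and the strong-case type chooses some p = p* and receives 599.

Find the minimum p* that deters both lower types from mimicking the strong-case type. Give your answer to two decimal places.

18.88

Moderate-case type (on-path payoff 400 − 21×9.4 = 202.6) won't mimic when 202.6 ≥ 599 − 21·p*, i.e. p* ≥ 18.88.
Weak-case type (on-path payoff 57) won't mimic when 57 ≥ 599 − 59·p*, i.e. p* ≥ 9.19.
Both must hold, so p* = max(9.19, 18.88) = 18.88. The moderate-case type's constraint binds.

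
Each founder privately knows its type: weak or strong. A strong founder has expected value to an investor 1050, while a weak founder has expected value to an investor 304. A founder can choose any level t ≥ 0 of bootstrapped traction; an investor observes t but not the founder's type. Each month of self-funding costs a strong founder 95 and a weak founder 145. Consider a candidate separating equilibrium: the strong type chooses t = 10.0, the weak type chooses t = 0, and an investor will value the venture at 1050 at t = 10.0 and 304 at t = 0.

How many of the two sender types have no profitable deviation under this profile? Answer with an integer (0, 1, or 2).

Weak type: stay at 0 → 304; mimic → 1050 − 145 × 10.0 = -400. IC holds (304 ≥ -400).
Strong type: signal → 1050 − 95 × 10.0 = 100; deviate to 0 → 304. IC fails (100 < 304).
1 of 2 constraints hold, so this profile is not an equilibrium.

1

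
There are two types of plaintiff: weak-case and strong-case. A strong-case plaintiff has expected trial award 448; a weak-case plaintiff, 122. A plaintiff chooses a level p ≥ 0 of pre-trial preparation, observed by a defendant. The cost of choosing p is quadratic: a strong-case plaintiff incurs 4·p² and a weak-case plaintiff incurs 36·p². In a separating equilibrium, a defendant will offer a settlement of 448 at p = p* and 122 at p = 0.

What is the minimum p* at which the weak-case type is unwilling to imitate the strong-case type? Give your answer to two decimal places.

3.01

The weak-case type at p = 0 receives 122; imitating at p* yields 448 − 36·p*².
Indifference: 122 = 448 − 36·p*², so p*² = (448 − 122) / 36 ≈ 9.0556.
p* = √9.0556 ≈ 3.01.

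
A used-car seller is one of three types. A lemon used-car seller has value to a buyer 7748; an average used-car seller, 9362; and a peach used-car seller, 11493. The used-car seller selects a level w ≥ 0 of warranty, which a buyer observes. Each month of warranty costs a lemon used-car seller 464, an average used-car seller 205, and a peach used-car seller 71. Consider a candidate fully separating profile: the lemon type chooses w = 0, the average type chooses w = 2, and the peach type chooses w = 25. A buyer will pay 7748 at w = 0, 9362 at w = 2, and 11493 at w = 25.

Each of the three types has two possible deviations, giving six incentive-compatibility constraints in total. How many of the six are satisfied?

5

Average (own payoff 9362 − 205×2 = 8952): to w=0 gives 7748 → no gain ✓; to w=25 gives 11493 − 205×25 = 6368 → no gain ✓.
Peach (own payoff 11493 − 71×25 = 9718): to w=0 gives 7748 → no gain ✓; to w=2 gives 9362 − 71×2 = 9220 → no gain ✓.
Lemon (own payoff 7748): to w=2 gives 9362 − 464×2 = 8434 → profitable ✗; to w=25 gives 11493 − 464×25 = -107 → no gain ✓.
5 of the 6 constraints hold; not an equilibrium.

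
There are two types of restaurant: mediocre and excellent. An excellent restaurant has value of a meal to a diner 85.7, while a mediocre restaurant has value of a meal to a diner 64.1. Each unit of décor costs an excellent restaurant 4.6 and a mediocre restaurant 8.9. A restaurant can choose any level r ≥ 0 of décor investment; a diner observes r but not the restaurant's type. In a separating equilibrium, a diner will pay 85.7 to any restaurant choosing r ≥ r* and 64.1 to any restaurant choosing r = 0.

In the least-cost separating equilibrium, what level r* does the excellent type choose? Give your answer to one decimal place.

A mediocre restaurant choosing r = 0 receives 64.1.
Imitating at r* instead would pay 85.7 at cost 8.9·r*, netting 85.7 − 8.9·r*.
Indifference: 64.1 = 85.7 − 8.9·r*, so r* = (85.7 − 64.1) / 8.9 ≈ 2.4.
At r* the mediocre type's incentive constraint just binds; the excellent type strictly prefers r* since its per-unit cost is lower.

2.4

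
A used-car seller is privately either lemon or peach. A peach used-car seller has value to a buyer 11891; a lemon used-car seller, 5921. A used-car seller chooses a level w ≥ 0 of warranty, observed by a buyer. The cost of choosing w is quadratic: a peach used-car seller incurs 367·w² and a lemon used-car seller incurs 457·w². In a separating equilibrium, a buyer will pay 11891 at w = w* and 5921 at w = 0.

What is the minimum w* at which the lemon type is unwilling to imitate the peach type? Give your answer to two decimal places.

3.61

The lemon type at w = 0 receives 5921; imitating at w* yields 11891 − 457·w*².
Indifference: 5921 = 11891 − 457·w*², so w*² = (11891 − 5921) / 457 ≈ 13.0635.
w* = √13.0635 ≈ 3.61.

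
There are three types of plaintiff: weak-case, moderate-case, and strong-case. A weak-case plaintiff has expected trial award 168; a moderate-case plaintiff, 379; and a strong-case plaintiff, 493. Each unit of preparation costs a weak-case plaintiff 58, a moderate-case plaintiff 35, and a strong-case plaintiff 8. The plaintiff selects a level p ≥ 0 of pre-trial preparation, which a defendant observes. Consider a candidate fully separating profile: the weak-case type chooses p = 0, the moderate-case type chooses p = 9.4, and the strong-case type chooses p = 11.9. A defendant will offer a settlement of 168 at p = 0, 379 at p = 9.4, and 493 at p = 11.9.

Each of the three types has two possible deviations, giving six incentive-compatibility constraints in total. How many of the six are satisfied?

Weak-case (own payoff 168): to p=9.4 gives 379 − 58×9.4 = -166.2 → no gain ✓; to p=11.9 gives 493 − 58×11.9 = -197.2 → no gain ✓.
Moderate-case (own payoff 379 − 35×9.4 = 50): to p=0 gives 168 → profitable ✗; to p=11.9 gives 493 − 35×11.9 = 76.5 → profitable ✗.
Strong-case (own payoff 493 − 8×11.9 = 397.8): to p=0 gives 168 → no gain ✓; to p=9.4 gives 379 − 8×9.4 = 303.8 → no gain ✓.
4 of the 6 constraints hold; not an equilibrium.

4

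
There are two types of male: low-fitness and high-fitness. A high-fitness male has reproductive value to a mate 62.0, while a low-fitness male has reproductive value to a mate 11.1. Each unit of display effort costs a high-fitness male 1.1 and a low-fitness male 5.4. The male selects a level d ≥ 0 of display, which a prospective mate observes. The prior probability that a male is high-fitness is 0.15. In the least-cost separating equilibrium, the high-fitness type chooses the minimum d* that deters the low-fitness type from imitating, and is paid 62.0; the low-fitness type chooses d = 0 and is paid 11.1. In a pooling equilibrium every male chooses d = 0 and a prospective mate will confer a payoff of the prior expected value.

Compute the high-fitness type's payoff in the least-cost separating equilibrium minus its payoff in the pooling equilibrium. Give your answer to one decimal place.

32.9

Least-cost separating signal: d* solves 11.1 = 62.0 − 5.4·d*, so d* = (62.0 − 11.1)/5.4 ≈ 9.4259.
High-fitness type's separating payoff: 62.0 − 1.1 × d* = 62.0 − 1.1 × (62.0 − 11.1)/5.4 = 62.0 − 55.99/5.4 ≈ 51.631.
Pooling payoff: 0.15 × 62.0 + 0.85 × 11.1 = 18.735.
Difference: 51.631 − 18.735 = 32.896, i.e. 32.9 to one decimal place.
The high-fitness type prefers to separate.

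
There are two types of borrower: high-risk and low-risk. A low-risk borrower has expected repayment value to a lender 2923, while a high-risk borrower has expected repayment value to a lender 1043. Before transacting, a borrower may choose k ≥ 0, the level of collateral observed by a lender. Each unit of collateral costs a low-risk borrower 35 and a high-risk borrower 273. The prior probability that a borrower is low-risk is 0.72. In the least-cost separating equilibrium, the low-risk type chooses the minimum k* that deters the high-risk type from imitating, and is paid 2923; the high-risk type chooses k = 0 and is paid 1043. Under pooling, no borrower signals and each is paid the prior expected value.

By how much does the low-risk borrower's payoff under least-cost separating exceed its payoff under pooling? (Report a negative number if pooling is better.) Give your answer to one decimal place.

Least-cost separating signal: k* solves 1043 = 2923 − 273·k*, so k* = (2923 − 1043)/273 ≈ 6.8864.
Low-risk type's separating payoff: 2923 − 35 × k* = 2923 − 35 × (2923 − 1043)/273 = 2923 − 65800/273 ≈ 2681.974.
Pooling payoff: 0.72 × 2923 + 0.28 × 1043 = 2396.6.
Difference: 2681.974 − 2396.6 = 285.374, i.e. 285.4 to one decimal place.
The low-risk type prefers to separate.

285.4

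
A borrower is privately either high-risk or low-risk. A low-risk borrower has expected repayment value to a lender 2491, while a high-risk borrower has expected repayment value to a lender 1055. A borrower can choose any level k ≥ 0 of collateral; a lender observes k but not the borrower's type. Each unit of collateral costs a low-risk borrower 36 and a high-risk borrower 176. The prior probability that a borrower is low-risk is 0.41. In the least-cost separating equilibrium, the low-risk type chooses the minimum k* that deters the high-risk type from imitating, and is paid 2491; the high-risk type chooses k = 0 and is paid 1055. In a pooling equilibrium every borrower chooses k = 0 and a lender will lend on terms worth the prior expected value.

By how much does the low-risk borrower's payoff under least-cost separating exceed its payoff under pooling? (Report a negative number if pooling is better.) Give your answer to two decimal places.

553.51

Least-cost separating signal: k* solves 1055 = 2491 − 176·k*, so k* = (2491 − 1055)/176 ≈ 8.1591.
Low-risk type's separating payoff: 2491 − 36 × k* = 2491 − 36 × (2491 − 1055)/176 = 2491 − 51696/176 ≈ 2197.2727.
Pooling payoff: 0.41 × 2491 + 0.59 × 1055 = 1643.76.
Difference: 2197.2727 − 1643.76 = 553.5127, i.e. 553.51 to two decimal places.
The low-risk type prefers to separate.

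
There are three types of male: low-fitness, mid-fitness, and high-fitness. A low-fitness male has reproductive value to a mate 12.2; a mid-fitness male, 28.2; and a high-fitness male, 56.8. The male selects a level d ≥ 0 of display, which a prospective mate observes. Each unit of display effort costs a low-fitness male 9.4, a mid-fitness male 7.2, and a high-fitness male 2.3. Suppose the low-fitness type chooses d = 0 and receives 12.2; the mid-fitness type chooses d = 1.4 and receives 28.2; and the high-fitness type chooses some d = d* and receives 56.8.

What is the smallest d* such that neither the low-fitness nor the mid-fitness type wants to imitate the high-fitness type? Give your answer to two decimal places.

5.37

Low-fitness type (on-path payoff 12.2) won't mimic when 12.2 ≥ 56.8 − 9.4·d*, i.e. d* ≥ 4.74.
Mid-fitness type (on-path payoff 28.2 − 7.2×1.4 = 18.12) won't mimic when 18.12 ≥ 56.8 − 7.2·d*, i.e. d* ≥ 5.37.
Both must hold, so d* = max(4.74, 5.37) = 5.37. The mid-fitness type's constraint binds.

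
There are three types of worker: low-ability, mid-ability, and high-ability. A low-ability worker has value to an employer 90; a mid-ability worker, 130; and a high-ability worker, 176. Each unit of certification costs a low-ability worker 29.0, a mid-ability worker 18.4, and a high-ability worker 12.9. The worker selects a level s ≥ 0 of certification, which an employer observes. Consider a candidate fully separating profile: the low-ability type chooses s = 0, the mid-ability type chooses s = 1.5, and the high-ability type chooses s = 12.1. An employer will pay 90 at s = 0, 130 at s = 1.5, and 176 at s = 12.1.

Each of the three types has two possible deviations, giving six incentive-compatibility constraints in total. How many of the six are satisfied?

High-ability (own payoff 176 − 12.9×12.1 = 19.91): to s=0 gives 90 → profitable ✗; to s=1.5 gives 130 − 12.9×1.5 = 110.65 → profitable ✗.
Low-ability (own payoff 90): to s=1.5 gives 130 − 29.0×1.5 = 86.5 → no gain ✓; to s=12.1 gives 176 − 29.0×12.1 = -174.9 → no gain ✓.
Mid-ability (own payoff 130 − 18.4×1.5 = 102.4): to s=0 gives 90 → no gain ✓; to s=12.1 gives 176 − 18.4×12.1 = -46.64 → no gain ✓.
4 of the 6 constraints hold; not an equilibrium.

4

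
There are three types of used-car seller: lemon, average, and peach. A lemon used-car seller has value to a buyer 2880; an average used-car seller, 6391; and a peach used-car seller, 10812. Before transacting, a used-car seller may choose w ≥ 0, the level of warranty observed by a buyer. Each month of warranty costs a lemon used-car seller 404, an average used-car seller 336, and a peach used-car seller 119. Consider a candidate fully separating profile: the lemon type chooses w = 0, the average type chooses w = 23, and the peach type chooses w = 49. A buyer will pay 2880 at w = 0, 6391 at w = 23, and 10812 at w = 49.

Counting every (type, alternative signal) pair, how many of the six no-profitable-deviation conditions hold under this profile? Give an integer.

5

Average (own payoff 6391 − 336×23 = -1337): to w=0 gives 2880 → profitable ✗; to w=49 gives 10812 − 336×49 = -5652 → no gain ✓.
Lemon (own payoff 2880): to w=23 gives 6391 − 404×23 = -2901 → no gain ✓; to w=49 gives 10812 − 404×49 = -8984 → no gain ✓.
Peach (own payoff 10812 − 119×49 = 4981): to w=0 gives 2880 → no gain ✓; to w=23 gives 6391 − 119×23 = 3654 → no gain ✓.
5 of the 6 constraints hold; not an equilibrium.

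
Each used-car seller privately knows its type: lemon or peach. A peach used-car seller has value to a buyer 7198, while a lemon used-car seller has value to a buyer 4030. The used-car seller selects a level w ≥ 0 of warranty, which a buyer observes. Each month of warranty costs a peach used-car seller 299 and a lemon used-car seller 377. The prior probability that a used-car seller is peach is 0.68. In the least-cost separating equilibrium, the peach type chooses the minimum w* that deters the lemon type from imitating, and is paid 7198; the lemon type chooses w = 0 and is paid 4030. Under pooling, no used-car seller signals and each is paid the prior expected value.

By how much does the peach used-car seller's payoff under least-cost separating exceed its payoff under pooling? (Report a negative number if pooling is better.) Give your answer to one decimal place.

Least-cost separating signal: w* solves 4030 = 7198 − 377·w*, so w* = (7198 − 4030)/377 ≈ 8.4032.
Peach type's separating payoff: 7198 − 299 × w* = 7198 − 299 × (7198 − 4030)/377 = 7198 − 947232/377 ≈ 4685.448.
Pooling payoff: 0.68 × 7198 + 0.32 × 4030 = 6184.24.
Difference: 4685.448 − 6184.24 = -1498.792, i.e. -1498.8 to one decimal place.
The peach type would prefer the pooling outcome.

-1498.8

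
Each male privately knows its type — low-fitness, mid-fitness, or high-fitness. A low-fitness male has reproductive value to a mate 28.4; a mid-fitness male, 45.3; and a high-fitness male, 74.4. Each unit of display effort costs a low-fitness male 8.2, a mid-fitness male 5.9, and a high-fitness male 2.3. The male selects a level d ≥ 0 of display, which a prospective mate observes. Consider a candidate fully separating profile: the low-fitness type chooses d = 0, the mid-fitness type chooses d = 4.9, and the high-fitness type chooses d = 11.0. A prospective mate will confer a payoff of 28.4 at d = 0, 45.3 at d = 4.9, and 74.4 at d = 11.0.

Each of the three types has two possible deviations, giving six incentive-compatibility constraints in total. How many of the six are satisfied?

Mid-fitness (own payoff 45.3 − 5.9×4.9 = 16.39): to d=0 gives 28.4 → profitable ✗; to d=11.0 gives 74.4 − 5.9×11.0 = 9.5 → no gain ✓.
Low-fitness (own payoff 28.4): to d=4.9 gives 45.3 − 8.2×4.9 = 5.12 → no gain ✓; to d=11.0 gives 74.4 − 8.2×11.0 = -15.8 → no gain ✓.
High-fitness (own payoff 74.4 − 2.3×11.0 = 49.1): to d=0 gives 28.4 → no gain ✓; to d=4.9 gives 45.3 − 2.3×4.9 = 34.03 → no gain ✓.
5 of the 6 constraints hold; not an equilibrium.

5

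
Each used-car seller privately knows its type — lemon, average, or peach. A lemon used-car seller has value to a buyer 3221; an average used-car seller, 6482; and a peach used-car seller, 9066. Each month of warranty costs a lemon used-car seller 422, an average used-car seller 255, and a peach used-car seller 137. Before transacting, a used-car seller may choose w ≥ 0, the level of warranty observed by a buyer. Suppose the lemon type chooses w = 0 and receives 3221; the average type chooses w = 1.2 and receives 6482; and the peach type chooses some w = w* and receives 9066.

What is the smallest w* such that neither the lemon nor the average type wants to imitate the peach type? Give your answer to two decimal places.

Average type (on-path payoff 6482 − 255×1.2 = 6176) won't mimic when 6176 ≥ 9066 − 255·w*, i.e. w* ≥ 11.33.
Lemon type (on-path payoff 3221) won't mimic when 3221 ≥ 9066 − 422·w*, i.e. w* ≥ 13.85.
Both must hold, so w* = max(13.85, 11.33) = 13.85. The lemon type's constraint binds.

13.85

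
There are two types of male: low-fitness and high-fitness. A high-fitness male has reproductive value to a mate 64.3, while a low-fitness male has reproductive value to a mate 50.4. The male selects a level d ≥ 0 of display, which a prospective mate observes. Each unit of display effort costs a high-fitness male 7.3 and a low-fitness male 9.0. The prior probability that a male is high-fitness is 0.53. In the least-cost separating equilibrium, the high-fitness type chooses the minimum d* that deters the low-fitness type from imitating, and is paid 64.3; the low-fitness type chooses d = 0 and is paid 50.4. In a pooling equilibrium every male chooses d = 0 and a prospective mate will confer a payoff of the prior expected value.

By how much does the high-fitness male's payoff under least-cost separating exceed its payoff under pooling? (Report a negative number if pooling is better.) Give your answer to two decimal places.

Least-cost separating signal: d* solves 50.4 = 64.3 − 9.0·d*, so d* = (64.3 − 50.4)/9.0 ≈ 1.5444.
High-fitness type's separating payoff: 64.3 − 7.3 × d* = 64.3 − 7.3 × (64.3 − 50.4)/9.0 = 64.3 − 101.47/9.0 ≈ 53.0256.
Pooling payoff: 0.53 × 64.3 + 0.47 × 50.4 = 57.767.
Difference: 53.0256 − 57.767 = -4.7414, i.e. -4.74 to two decimal places.
The high-fitness type would prefer the pooling outcome.

-4.74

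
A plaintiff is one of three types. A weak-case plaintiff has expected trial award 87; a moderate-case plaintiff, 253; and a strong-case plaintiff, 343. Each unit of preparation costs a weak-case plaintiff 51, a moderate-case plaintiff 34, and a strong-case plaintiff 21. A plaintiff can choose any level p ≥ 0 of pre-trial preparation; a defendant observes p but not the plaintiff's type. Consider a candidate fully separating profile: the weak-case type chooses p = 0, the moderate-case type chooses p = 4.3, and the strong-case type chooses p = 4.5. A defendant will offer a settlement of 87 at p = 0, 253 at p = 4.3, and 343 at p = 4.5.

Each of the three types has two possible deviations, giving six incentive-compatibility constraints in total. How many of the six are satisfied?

Strong-case (own payoff 343 − 21×4.5 = 248.5): to p=0 gives 87 → no gain ✓; to p=4.3 gives 253 − 21×4.3 = 162.7 → no gain ✓.
Weak-case (own payoff 87): to p=4.3 gives 253 − 51×4.3 = 33.7 → no gain ✓; to p=4.5 gives 343 − 51×4.5 = 113.5 → profitable ✗.
Moderate-case (own payoff 253 − 34×4.3 = 106.8): to p=0 gives 87 → no gain ✓; to p=4.5 gives 343 − 34×4.5 = 190 → profitable ✗.
4 of the 6 constraints hold; not an equilibrium.

4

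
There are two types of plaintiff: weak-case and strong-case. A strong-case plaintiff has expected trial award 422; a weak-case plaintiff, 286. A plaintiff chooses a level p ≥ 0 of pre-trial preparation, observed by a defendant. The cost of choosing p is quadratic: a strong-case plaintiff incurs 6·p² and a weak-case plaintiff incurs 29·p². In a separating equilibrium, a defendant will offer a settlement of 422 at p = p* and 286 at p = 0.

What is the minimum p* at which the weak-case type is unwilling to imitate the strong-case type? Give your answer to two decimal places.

The weak-case type at p = 0 receives 286; imitating at p* yields 422 − 29·p*².
Indifference: 286 = 422 − 29·p*², so p*² = (422 − 286) / 29 ≈ 4.6897.
p* = √4.6897 ≈ 2.17.

2.17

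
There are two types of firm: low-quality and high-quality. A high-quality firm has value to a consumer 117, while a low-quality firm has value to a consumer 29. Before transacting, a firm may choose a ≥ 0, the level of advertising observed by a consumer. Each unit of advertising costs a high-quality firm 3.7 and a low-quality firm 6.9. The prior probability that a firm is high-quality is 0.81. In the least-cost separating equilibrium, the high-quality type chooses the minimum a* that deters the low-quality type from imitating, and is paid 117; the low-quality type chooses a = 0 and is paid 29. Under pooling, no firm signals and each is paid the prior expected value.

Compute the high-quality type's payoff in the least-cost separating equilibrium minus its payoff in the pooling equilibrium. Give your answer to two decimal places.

Least-cost separating signal: a* solves 29 = 117 − 6.9·a*, so a* = (117 − 29)/6.9 ≈ 12.7536.
High-quality type's separating payoff: 117 − 3.7 × a* = 117 − 3.7 × (117 − 29)/6.9 = 117 − 325.6/6.9 ≈ 69.8116.
Pooling payoff: 0.81 × 117 + 0.19 × 29 = 100.28.
Difference: 69.8116 − 100.28 = -30.4684, i.e. -30.47 to two decimal places.
The high-quality type would prefer the pooling outcome.

-30.47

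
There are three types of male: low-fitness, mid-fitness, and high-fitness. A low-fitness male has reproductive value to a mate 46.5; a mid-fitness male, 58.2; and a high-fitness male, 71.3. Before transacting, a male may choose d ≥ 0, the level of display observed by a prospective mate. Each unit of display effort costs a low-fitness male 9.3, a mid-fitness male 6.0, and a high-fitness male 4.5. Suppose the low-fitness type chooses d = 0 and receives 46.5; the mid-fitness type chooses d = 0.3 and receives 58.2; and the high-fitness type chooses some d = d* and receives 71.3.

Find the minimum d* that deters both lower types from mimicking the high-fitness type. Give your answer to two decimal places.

Mid-fitness type (on-path payoff 58.2 − 6.0×0.3 = 56.4) won't mimic when 56.4 ≥ 71.3 − 6.0·d*, i.e. d* ≥ 2.48.
Low-fitness type (on-path payoff 46.5) won't mimic when 46.5 ≥ 71.3 − 9.3·d*, i.e. d* ≥ 2.67.
Both must hold, so d* = max(2.67, 2.48) = 2.67. The low-fitness type's constraint binds.

2.67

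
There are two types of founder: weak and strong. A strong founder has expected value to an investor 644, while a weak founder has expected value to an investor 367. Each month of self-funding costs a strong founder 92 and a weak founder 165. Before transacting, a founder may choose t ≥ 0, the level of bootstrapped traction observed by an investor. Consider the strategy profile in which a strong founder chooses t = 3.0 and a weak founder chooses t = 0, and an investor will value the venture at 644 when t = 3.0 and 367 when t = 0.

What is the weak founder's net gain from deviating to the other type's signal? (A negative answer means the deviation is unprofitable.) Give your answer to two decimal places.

-218.00

Playing t = 0 the weak founder receives 367.
Deviating to t = 3.0 brings payment 644 at cost 165 × 3.0 = 495, netting 149.
Gain from deviating: 149 − 367 = -218.00.
The gain is negative, so the weak type's incentive-compatibility constraint is satisfied.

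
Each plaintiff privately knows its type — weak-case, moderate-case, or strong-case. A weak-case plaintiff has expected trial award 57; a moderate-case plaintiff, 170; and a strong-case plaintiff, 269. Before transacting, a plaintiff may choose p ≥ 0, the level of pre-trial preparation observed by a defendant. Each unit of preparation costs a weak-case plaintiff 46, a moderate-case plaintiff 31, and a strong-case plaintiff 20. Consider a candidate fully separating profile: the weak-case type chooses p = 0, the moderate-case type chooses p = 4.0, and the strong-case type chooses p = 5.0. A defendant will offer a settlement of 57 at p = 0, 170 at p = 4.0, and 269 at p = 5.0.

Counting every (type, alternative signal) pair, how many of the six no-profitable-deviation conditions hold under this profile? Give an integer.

4

Weak-case (own payoff 57): to p=4.0 gives 170 − 46×4.0 = -14 → no gain ✓; to p=5.0 gives 269 − 46×5.0 = 39 → no gain ✓.
Strong-case (own payoff 269 − 20×5.0 = 169): to p=0 gives 57 → no gain ✓; to p=4.0 gives 170 − 20×4.0 = 90 → no gain ✓.
Moderate-case (own payoff 170 − 31×4.0 = 46): to p=0 gives 57 → profitable ✗; to p=5.0 gives 269 − 31×5.0 = 114 → profitable ✗.
4 of the 6 constraints hold; not an equilibrium.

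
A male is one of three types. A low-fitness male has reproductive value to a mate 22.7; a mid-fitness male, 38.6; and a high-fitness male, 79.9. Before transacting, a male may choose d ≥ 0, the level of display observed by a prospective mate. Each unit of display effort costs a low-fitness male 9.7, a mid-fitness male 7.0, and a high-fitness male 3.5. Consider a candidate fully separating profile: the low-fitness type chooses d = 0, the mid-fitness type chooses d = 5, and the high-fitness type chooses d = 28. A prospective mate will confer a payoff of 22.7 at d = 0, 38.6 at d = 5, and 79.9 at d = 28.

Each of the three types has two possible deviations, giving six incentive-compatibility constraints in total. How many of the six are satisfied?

Low-fitness (own payoff 22.7): to d=5 gives 38.6 − 9.7×5 = -9.9 → no gain ✓; to d=28 gives 79.9 − 9.7×28 = -191.7 → no gain ✓.
Mid-fitness (own payoff 38.6 − 7.0×5 = 3.6): to d=0 gives 22.7 → profitable ✗; to d=28 gives 79.9 − 7.0×28 = -116.1 → no gain ✓.
High-fitness (own payoff 79.9 − 3.5×28 = -18.1): to d=0 gives 22.7 → profitable ✗; to d=5 gives 38.6 − 3.5×5 = 21.1 → profitable ✗.
3 of the 6 constraints hold; not an equilibrium.

3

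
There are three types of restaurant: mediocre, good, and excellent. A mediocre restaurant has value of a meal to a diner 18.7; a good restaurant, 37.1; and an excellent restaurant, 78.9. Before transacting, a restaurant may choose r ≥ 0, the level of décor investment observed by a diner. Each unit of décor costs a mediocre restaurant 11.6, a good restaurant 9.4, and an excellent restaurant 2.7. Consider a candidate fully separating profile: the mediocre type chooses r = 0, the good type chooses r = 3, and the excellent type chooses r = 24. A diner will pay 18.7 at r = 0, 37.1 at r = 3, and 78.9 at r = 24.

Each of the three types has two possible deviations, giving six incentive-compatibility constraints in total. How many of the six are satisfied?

3

Mediocre (own payoff 18.7): to r=3 gives 37.1 − 11.6×3 = 2.3 → no gain ✓; to r=24 gives 78.9 − 11.6×24 = -199.5 → no gain ✓.
Good (own payoff 37.1 − 9.4×3 = 8.9): to r=0 gives 18.7 → profitable ✗; to r=24 gives 78.9 − 9.4×24 = -146.7 → no gain ✓.
Excellent (own payoff 78.9 − 2.7×24 = 14.1): to r=0 gives 18.7 → profitable ✗; to r=3 gives 37.1 − 2.7×3 = 29 → profitable ✗.
3 of the 6 constraints hold; not an equilibrium.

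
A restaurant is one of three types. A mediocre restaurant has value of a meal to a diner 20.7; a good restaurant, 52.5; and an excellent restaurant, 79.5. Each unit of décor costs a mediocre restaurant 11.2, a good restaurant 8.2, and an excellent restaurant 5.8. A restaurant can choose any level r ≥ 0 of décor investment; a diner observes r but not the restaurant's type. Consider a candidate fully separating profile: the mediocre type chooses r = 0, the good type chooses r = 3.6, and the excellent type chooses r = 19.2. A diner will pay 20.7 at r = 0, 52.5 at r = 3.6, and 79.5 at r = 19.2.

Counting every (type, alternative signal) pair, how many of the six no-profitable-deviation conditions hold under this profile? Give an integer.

4

Good (own payoff 52.5 − 8.2×3.6 = 22.98): to r=0 gives 20.7 → no gain ✓; to r=19.2 gives 79.5 − 8.2×19.2 = -77.94 → no gain ✓.
Excellent (own payoff 79.5 − 5.8×19.2 = -31.86): to r=0 gives 20.7 → profitable ✗; to r=3.6 gives 52.5 − 5.8×3.6 = 31.62 → profitable ✗.
Mediocre (own payoff 20.7): to r=3.6 gives 52.5 − 11.2×3.6 = 12.18 → no gain ✓; to r=19.2 gives 79.5 − 11.2×19.2 = -135.54 → no gain ✓.
4 of the 6 constraints hold; not an equilibrium.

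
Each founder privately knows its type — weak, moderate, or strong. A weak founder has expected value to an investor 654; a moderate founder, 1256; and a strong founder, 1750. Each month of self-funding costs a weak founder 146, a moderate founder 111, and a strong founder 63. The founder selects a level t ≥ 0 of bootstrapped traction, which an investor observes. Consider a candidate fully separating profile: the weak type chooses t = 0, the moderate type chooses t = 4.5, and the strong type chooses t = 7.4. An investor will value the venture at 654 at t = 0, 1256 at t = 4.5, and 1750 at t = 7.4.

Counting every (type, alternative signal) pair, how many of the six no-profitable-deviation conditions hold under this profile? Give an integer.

4

Moderate (own payoff 1256 − 111×4.5 = 756.5): to t=0 gives 654 → no gain ✓; to t=7.4 gives 1750 − 111×7.4 = 928.6 → profitable ✗.
Strong (own payoff 1750 − 63×7.4 = 1283.8): to t=0 gives 654 → no gain ✓; to t=4.5 gives 1256 − 63×4.5 = 972.5 → no gain ✓.
Weak (own payoff 654): to t=4.5 gives 1256 − 146×4.5 = 599 → no gain ✓; to t=7.4 gives 1750 − 146×7.4 = 669.6 → profitable ✗.
4 of the 6 constraints hold; not an equilibrium.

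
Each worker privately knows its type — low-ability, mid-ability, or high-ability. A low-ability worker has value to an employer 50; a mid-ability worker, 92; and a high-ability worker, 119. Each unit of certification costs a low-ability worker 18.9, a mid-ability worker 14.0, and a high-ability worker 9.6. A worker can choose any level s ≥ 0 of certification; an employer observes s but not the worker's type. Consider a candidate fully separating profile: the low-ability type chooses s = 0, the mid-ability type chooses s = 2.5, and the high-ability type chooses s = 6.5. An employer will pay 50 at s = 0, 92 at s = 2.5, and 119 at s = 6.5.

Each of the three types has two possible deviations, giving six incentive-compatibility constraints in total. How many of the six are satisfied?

Low-ability (own payoff 50): to s=2.5 gives 92 − 18.9×2.5 = 44.75 → no gain ✓; to s=6.5 gives 119 − 18.9×6.5 = -3.85 → no gain ✓.
Mid-ability (own payoff 92 − 14.0×2.5 = 57): to s=0 gives 50 → no gain ✓; to s=6.5 gives 119 − 14.0×6.5 = 28 → no gain ✓.
High-ability (own payoff 119 − 9.6×6.5 = 56.6): to s=0 gives 50 → no gain ✓; to s=2.5 gives 92 − 9.6×2.5 = 68 → profitable ✗.
5 of the 6 constraints hold; not an equilibrium.

5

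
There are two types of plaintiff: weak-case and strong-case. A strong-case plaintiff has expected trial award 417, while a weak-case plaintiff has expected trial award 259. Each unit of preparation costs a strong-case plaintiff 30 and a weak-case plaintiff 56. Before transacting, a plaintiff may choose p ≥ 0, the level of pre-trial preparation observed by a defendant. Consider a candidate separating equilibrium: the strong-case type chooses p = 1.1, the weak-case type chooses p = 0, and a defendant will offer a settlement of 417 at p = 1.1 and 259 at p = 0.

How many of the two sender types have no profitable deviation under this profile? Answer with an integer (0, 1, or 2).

Strong-case type: signal → 417 − 30 × 1.1 = 384; deviate to 0 → 259. IC holds (384 ≥ 259).
Weak-case type: stay at 0 → 259; mimic → 417 − 56 × 1.1 = 355.4. IC fails (259 < 355.4).
1 of 2 constraints hold, so this profile is not an equilibrium.

1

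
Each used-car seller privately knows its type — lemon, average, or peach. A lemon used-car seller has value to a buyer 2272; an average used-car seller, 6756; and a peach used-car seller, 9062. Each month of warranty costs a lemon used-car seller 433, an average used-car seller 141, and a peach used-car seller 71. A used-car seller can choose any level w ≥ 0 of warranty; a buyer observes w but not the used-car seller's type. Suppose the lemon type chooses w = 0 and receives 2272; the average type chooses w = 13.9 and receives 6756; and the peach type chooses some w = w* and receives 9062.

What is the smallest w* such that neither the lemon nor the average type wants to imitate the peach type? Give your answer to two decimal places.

30.25

Average type (on-path payoff 6756 − 141×13.9 = 4796.1) won't mimic when 4796.1 ≥ 9062 − 141·w*, i.e. w* ≥ 30.25.
Lemon type (on-path payoff 2272) won't mimic when 2272 ≥ 9062 − 433·w*, i.e. w* ≥ 15.68.
Both must hold, so w* = max(15.68, 30.25) = 30.25. The average type's constraint binds.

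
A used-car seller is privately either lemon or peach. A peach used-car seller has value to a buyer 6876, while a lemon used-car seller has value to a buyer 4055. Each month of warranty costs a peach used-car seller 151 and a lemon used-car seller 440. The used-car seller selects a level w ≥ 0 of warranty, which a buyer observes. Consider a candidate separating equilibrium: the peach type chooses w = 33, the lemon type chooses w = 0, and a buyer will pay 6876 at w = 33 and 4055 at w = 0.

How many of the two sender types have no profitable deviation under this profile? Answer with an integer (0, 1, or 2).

1

Peach type: signal → 6876 − 151 × 33 = 1893; deviate to 0 → 4055. IC fails (1893 < 4055).
Lemon type: stay at 0 → 4055; mimic → 6876 − 440 × 33 = -7644. IC holds (4055 ≥ -7644).
1 of 2 constraints hold, so this profile is not an equilibrium.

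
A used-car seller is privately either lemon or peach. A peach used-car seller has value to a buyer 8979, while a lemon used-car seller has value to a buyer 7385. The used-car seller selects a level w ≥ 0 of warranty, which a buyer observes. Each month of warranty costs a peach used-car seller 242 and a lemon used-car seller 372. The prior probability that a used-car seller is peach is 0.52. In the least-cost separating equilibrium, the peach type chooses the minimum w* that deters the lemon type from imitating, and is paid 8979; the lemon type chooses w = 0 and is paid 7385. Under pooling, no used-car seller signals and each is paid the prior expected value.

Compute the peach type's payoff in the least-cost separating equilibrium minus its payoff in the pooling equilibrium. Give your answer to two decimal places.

Least-cost separating signal: w* solves 7385 = 8979 − 372·w*, so w* = (8979 − 7385)/372 ≈ 4.2849.
Peach type's separating payoff: 8979 − 242 × w* = 8979 − 242 × (8979 − 7385)/372 = 8979 − 385748/372 ≈ 7942.0430.
Pooling payoff: 0.52 × 8979 + 0.48 × 7385 = 8213.88.
Difference: 7942.0430 − 8213.88 = -271.837, i.e. -271.84 to two decimal places.
The peach type would prefer the pooling outcome.

-271.84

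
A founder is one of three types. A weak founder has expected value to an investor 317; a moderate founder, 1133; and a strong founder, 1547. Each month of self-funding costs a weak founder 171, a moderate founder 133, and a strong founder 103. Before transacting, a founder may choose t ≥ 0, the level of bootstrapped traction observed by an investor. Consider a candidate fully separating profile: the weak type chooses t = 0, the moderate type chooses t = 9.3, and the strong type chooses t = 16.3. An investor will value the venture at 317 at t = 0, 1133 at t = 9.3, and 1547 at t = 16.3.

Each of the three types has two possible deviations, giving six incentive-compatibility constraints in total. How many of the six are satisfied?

Weak (own payoff 317): to t=9.3 gives 1133 − 171×9.3 = -457.3 → no gain ✓; to t=16.3 gives 1547 − 171×16.3 = -1240.3 → no gain ✓.
Moderate (own payoff 1133 − 133×9.3 = -103.9): to t=0 gives 317 → profitable ✗; to t=16.3 gives 1547 − 133×16.3 = -620.9 → no gain ✓.
Strong (own payoff 1547 − 103×16.3 = -131.9): to t=0 gives 317 → profitable ✗; to t=9.3 gives 1133 − 103×9.3 = 175.1 → profitable ✗.
3 of the 6 constraints hold; not an equilibrium.

3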